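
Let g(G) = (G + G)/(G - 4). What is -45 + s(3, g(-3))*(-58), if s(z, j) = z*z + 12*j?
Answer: -8145/7 ≈ -1163.6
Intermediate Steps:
g(G) = 2*G/(-4 + G) (g(G) = (2*G)/(-4 + G) = 2*G/(-4 + G))
s(z, j) = z**2 + 12*j
-45 + s(3, g(-3))*(-58) = -45 + (3**2 + 12*(2*(-3)/(-4 - 3)))*(-58) = -45 + (9 + 12*(2*(-3)/(-7)))*(-58) = -45 + (9 + 12*(2*(-3)*(-1/7)))*(-58) = -45 + (9 + 12*(6/7))*(-58) = -45 + (9 + 72/7)*(-58) = -45 + (135/7)*(-58) = -45 - 7830/7 = -8145/7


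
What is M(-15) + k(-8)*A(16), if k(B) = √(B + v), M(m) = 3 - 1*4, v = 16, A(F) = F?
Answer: -1 + 32*√2 ≈ 44.255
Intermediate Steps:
M(m) = -1 (M(m) = 3 - 4 = -1)
k(B) = √(16 + B) (k(B) = √(B + 16) = √(16 + B))
M(-15) + k(-8)*A(16) = -1 + √(16 - 8)*16 = -1 + √8*16 = -1 + (2*√2)*16 = -1 + 32*√2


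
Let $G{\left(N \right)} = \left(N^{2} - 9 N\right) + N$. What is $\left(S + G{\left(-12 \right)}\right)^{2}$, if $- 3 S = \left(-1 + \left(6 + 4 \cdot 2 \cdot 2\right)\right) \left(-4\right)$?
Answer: $71824$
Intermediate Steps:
$G{\left(N \right)} = N^{2} - 8 N$
$S = 28$ ($S = - \frac{\left(-1 + \left(6 + 4 \cdot 2 \cdot 2\right)\right) \left(-4\right)}{3} = - \frac{\left(-1 + \left(6 + 4 \cdot 4\right)\right) \left(-4\right)}{3} = - \frac{\left(-1 + \left(6 + 16\right)\right) \left(-4\right)}{3} = - \frac{\left(-1 + 22\right) \left(-4\right)}{3} = - \frac{21 \left(-4\right)}{3} = \left(- \frac{1}{3}\right) \left(-84\right) = 28$)
$\left(S + G{\left(-12 \right)}\right)^{2} = \left(28 - 12 \left(-8 - 12\right)\right)^{2} = \left(28 - -240\right)^{2} = \left(28 + 240\right)^{2} = 268^{2} = 71824$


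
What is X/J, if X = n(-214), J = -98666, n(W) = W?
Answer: 107/49333 ≈ 0.0021689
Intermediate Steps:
X = -214
X/J = -214/(-98666) = -214*(-1/98666) = 107/49333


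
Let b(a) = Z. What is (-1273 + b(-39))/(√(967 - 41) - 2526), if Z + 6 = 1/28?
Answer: 45229293/89316500 + 35811*√926/178633000 ≈ 0.51249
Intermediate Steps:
Z = -167/28 (Z = -6 + 1/28 = -167/28 ≈ -5.9643)
b(a) = -167/28
(-1273 + b(-39))/(√(967 - 41) - 2526) = (-1273 - 167/28)/(√(967 - 41) - 2526) = -35811/(28*(√926 - 2526)) = -35811/(28*(-2526 + √926))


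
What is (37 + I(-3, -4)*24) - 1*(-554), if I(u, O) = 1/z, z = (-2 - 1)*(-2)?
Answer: 595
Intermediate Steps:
z = 6 (z = -3*(-2) = 6)
I(u, O) = 1/6
(37 + I(-3, -4)*24) - 1*(-554) = (37 + (1/6)*24) - 1*(-554) = (37 + 4) + 554 = 41 + 554 = 595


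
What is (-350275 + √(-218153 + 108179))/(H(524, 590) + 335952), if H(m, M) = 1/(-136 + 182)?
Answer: -16112650/15453793 + 46*I*√109974/15453793 ≈ -1.0426 + 0.00098711*I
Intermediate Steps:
H(m, M) = 1/46
(-350275 + √(-218153 + 108179))/(H(524, 590) + 335952) = (-350275 + √(-218153 + 108179))/(1/46 + 335952) = (-350275 + √(-109974))/(15453793/46) = (-350275 + I*√109974)*(46/15453793) = -16112650/15453793 + 46*I*√109974/15453793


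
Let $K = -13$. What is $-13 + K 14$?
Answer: $-195$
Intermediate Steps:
$-13 + K 14 = -13 - 182 = -195$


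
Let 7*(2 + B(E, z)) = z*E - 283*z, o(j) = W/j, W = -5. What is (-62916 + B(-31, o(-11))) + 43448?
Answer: -1500760/77 ≈ -19490.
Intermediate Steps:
o(j) = -5/j
B(E, z) = -2 - 283*z/7 + E*z/7 (B(E, z) = -2 + (z*E - 283*z)/7 = -2 + (E*z - 283*z)/7 = -2 + (-283*z + E*z)/7 = -2 + (-283*z/7 + E*z/7) = -2 - 283*z/7 + E*z/7)
(-62916 + B(-31, o(-11))) + 43448 = (-62916 + (-2 - (-1415)/(7*(-11)) + (⅐)*(-31)*(-5/(-11)))) + 43448 = (-62916 + (-2 - (-1415)*(-1)/(7*11) + (⅐)*(-31)*(-5*(-1/11)))) + 43448 = (-62916 + (-2 - 283/7*5/11 + (⅐)*(-31)*(5/11))) + 43448 = (-62916 + (-2 - 1415/77 - 155/77)) + 43448 = (-62916 - 1724/77) + 43448 = -4846256/77 + 43448 = -1500760/77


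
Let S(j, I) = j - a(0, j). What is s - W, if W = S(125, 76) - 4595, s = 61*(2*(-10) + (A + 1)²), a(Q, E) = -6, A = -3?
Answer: 3488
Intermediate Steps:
S(j, I) = 6 + j (S(j, I) = j - 1*(-6) = j + 6 = 6 + j)
s = -976 (s = 61*(2*(-10) + (-3 + 1)²) = 61*(-20 + (-2)²) = 61*(-20 + 4) = 61*(-16) = -976)
W = -4464 (W = (6 + 125) - 4595 = 131 - 4595 = -4464)
s - W = -976 - 1*(-4464) = -976 + 4464 = 3488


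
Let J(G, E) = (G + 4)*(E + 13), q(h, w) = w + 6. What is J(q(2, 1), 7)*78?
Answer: 17160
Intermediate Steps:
q(h, w) = 6 + w
J(G, E) = (4 + G)*(13 + E)
J(q(2, 1), 7)*78 = (52 + 4*7 + 13*(6 + 1) + 7*(6 + 1))*78 = (52 + 28 + 13*7 + 7*7)*78 = (52 + 28 + 91 + 49)*78 = 220*78 = 17160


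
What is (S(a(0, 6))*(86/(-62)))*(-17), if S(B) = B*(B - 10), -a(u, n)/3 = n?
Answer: 368424/31 ≈ 11885.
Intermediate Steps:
a(u, n) = -3*n
S(B) = B*(-10 + B)
(S(a(0, 6))*(86/(-62)))*(-17) = (((-3*6)*(-10 - 3*6))*(86/(-62)))*(-17) = ((-18*(-10 - 18))*(86*(-1/62)))*(-17) = (-18*(-28)*(-43/31))*(-17) = (504*(-43/31))*(-17) = -21672/31*(-17) = 368424/31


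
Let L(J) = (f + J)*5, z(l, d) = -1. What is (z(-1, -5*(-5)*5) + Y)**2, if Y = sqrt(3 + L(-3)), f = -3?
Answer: (1 - 3*I*sqrt(3))**2 ≈ -26.0 - 10.392*I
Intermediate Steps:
L(J) = -15 + 5*J (L(J) = (-3 + J)*5 = -15 + 5*J)
Y = 3*I*sqrt(3) (Y = sqrt(3 + (-15 + 5*(-3))) = sqrt(3 + (-15 - 15)) = sqrt(3 - 30) = sqrt(-27) = 3*I*sqrt(3) ≈ 5.1962*I)
(z(-1, -5*(-5)*5) + Y)**2 = (-1 + 3*I*sqrt(3))**2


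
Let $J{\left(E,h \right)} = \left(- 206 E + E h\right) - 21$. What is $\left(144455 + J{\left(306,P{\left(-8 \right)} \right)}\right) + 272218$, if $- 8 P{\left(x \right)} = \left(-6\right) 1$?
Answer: $\frac{707691}{2} \approx 3.5385 \cdot 10^{5}$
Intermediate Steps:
$P{\left(x \right)} = \frac{3}{4}$ ($P{\left(x \right)} = - \frac{\left(-6\right) 1}{8} = \left(- \frac{1}{8}\right) \left(-6\right) = \frac{3}{4}$)
$J{\left(E,h \right)} = -21 - 206 E + E h$
$\left(144455 + J{\left(306,P{\left(-8 \right)} \right)}\right) + 272218 = \left(144455 - \frac{125655}{2}\right) + 272218 = \frac{163255}{2} + 272218 = \frac{707691}{2}$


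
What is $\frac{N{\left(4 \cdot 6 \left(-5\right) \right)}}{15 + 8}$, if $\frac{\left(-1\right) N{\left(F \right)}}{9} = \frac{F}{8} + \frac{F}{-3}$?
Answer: $- \frac{225}{23} \approx -9.7826$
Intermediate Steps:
$N{\left(F \right)} = \frac{15 F}{8}$ ($N{\left(F \right)} = - 9 \left(\frac{F}{8} + \frac{F}{-3}\right) = - 9 \left(F \frac{1}{8} + F \left(- \frac{1}{3}\right)\right) = - 9 \left(\frac{F}{8} - \frac{F}{3}\right) = - 9 \left(- \frac{5 F}{24}\right) = \frac{15 F}{8}$)
$\frac{N{\left(4 \cdot 6 \left(-5\right) \right)}}{15 + 8} = \frac{\frac{15}{8} \cdot 4 \cdot 6 \left(-5\right)}{15 + 8} = \frac{\frac{15}{8} \cdot 24 \left(-5\right)}{23} = \frac{15}{8} \left(-120\right) \frac{1}{23} = \left(-225\right) \frac{1}{23} = - \frac{225}{23}$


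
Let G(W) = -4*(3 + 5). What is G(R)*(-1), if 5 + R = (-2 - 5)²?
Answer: 32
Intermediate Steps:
R = 44 (R = -5 + (-2 - 5)² = -5 + (-7)² = -5 + 49 = 44)
G(W) = -32 (G(W) = -4*8 = -32)
G(R)*(-1) = -32*(-1) = 32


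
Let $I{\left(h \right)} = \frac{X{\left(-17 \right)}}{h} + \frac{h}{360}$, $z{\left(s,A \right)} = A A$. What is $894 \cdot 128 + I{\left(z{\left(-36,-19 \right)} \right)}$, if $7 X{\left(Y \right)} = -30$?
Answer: $\frac{104101980487}{909720} \approx 1.1443 \cdot 10^{5}$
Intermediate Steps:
$X{\left(Y \right)} = - \frac{30}{7}$ ($X{\left(Y \right)} = \frac{1}{7} \left(-30\right) = - \frac{30}{7}$)
$z{\left(s,A \right)} = A^{2}$
$I{\left(h \right)} = - \frac{30}{7 h} + \frac{h}{360}$
$894 \cdot 128 + I{\left(z{\left(-36,-19 \right)} \right)} = 894 \cdot 128 + \left(- \frac{30}{7 \left(-19\right)^{2}} + \frac{\left(-19\right)^{2}}{360}\right) = 114432 + \left(- \frac{30}{7 \cdot 361} + \frac{1}{360} \cdot 361\right) = 114432 + \left(\left(- \frac{30}{7}\right) \frac{1}{361} + \frac{361}{360}\right) = 114432 + \left(- \frac{30}{2527} + \frac{361}{360}\right) = 114432 + \frac{901447}{909720} = \frac{104101980487}{909720}$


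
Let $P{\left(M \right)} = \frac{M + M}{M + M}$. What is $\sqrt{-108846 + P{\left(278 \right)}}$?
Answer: $i \sqrt{108845} \approx 329.92 i$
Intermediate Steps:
$P{\left(M \right)} = 1$ ($P{\left(M \right)} = \frac{2 M}{2 M} = 2 M \frac{1}{2 M} = 1$)
$\sqrt{-108846 + P{\left(278 \right)}} = \sqrt{-108846 + 1} = \sqrt{-108845} = i \sqrt{108845}$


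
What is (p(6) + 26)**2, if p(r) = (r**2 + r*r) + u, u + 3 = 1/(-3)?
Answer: 80656/9 ≈ 8961.8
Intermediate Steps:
u = -10/3 (u = -3 + 1/(-3) = -3 - 1/3 = -10/3 ≈ -3.3333)
p(r) = -10/3 + 2*r**2 (p(r) = (r**2 + r*r) - 10/3 = (r**2 + r**2) - 10/3 = 2*r**2 - 10/3 = -10/3 + 2*r**2)
(p(6) + 26)**2 = ((-10/3 + 2*6**2) + 26)**2 = ((-10/3 + 2*36) + 26)**2 = ((-10/3 + 72) + 26)**2 = (206/3 + 26)**2 = (284/3)**2 = 80656/9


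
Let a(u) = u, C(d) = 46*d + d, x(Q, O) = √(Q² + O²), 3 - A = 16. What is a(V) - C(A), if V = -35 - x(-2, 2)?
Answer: 576 - 2*√2 ≈ 573.17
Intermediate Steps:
A = -13 (A = 3 - 1*16 = 3 - 16 = -13)
x(Q, O) = √(O² + Q²)
C(d) = 47*d
V = -35 - 2*√2 (V = -35 - √(2² + (-2)²) = -35 - √(4 + 4) = -35 - √8 = -35 - 2*√2 ≈ -37.828)
a(V) - C(A) = (-35 - 2*√2) - 47*(-13) = (-35 - 2*√2) - 1*(-611) = (-35 - 2*√2) + 611 = 576 - 2*√2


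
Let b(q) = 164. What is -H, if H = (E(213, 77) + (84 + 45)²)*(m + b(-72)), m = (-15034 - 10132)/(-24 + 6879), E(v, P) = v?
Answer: -6174485372/2285 ≈ -2.7022e+6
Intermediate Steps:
m = -25166/6855 ≈ -3.6712
H = 6174485372/2285 (H = (213 + (84 + 45)²)*(-25166/6855 + 164) = (213 + 129²)*(1099054/6855) = (213 + 16641)*(1099054/6855) = 16854*(1099054/6855) = 6174485372/2285 ≈ 2.7022e+6)
-H = -1*6174485372/2285 = -6174485372/2285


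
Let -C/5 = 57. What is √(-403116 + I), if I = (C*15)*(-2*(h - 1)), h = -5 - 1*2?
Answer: 2*I*√117879 ≈ 686.67*I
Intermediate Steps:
C = -285 (C = -5*57 = -285)
h = -7 (h = -5 - 2 = -7)
I = -68400 (I = (-285*15)*(-2*(-7 - 1)) = -(-8550)*(-8) = -4275*16 = -68400)
√(-403116 + I) = √(-403116 - 68400) = √(-471516) = 2*I*√117879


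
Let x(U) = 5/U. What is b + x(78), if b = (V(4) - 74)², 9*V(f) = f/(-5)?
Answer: 289007831/52650 ≈ 5489.2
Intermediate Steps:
V(f) = -f/45 (V(f) = (f/(-5))/9 = (f*(-⅕))/9 = (-f/5)/9 = -f/45)
b = 11115556/2025 (b = (-1/45*4 - 74)² = (-4/45 - 74)² = (-3334/45)² = 11115556/2025 ≈ 5489.2)
b + x(78) = 11115556/2025 + 5/78 = 289007831/52650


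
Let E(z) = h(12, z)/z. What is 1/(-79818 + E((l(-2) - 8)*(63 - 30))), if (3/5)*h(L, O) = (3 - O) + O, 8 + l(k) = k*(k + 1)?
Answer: -462/36875921 ≈ -1.2529e-5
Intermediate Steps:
l(k) = -8 + k*(1 + k) (l(k) = -8 + k*(k + 1) = -8 + k*(1 + k))
h(L, O) = 5 (h(L, O) = 5*((3 - O) + O)/3 = (5/3)*3 = 5)
E(z) = 5/z
1/(-79818 + E((l(-2) - 8)*(63 - 30))) = 1/(-79818 + 5/((((-8 - 2 + (-2)²) - 8)*(63 - 30)))) = 1/(-79818 + 5/((((-8 - 2 + 4) - 8)*33))) = 1/(-79818 + 5/(((-6 - 8)*33))) = 1/(-79818 + 5/((-14*33))) = 1/(-79818 + 5/(-462)) = 1/(-79818 + 5*(-1/462)) = 1/(-79818 - 5/462) = 1/(-36875921/462) = -462/36875921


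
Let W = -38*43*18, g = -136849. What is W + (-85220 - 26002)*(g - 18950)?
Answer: 17328246966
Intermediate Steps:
W = -29412 (W = -1634*18 = -29412)
W + (-85220 - 26002)*(g - 18950) = -29412 + (-85220 - 26002)*(-136849 - 18950) = -29412 - 111222*(-155799) = -29412 + 17328276378 = 17328246966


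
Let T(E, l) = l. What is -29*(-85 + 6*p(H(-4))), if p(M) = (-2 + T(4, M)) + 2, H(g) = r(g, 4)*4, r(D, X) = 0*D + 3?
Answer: 377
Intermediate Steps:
r(D, X) = 3 (r(D, X) = 0 + 3 = 3)
H(g) = 12 (H(g) = 3*4 = 12)
p(M) = M (p(M) = (-2 + M) + 2 = M)
-29*(-85 + 6*p(H(-4))) = -29*(-85 + 6*12) = -29*(-85 + 72) = -29*(-13) = 377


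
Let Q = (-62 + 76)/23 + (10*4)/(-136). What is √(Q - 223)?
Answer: I*√34044370/391 ≈ 14.923*I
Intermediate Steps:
Q = 123/391 (Q = 14*(1/23) + 40*(-1/136) = 14/23 - 5/17 = 123/391 ≈ 0.31458)
√(Q - 223) = √(123/391 - 223) = √(-87070/391) = I*√34044370/391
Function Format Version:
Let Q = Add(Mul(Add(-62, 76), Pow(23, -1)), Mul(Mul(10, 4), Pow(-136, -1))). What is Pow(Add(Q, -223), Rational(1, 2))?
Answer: Mul(Rational(1, 391), I, Pow(34044370, Rational(1, 2))) ≈ Mul(14.923, I)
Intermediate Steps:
Q = Rational(123, 391) (Q = Add(Mul(14, Rational(1, 23)), Mul(40, Rational(-1, 136))) = Add(Rational(14, 23), Rational(-5, 17)) = Rational(123, 391) ≈ 0.31458)
Pow(Add(Q, -223), Rational(1, 2)) = Pow(Add(Rational(123, 391), -223), Rational(1, 2)) = Pow(Rational(-87070, 391), Rational(1, 2)) = Mul(Rational(1, 391), I, Pow(34044370, Rational(1, 2)))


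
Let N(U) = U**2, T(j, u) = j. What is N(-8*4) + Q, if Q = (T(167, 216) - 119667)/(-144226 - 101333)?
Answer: 251571916/245559 ≈ 1024.5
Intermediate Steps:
Q = 119500/245559 (Q = (167 - 119667)/(-144226 - 101333) = -119500/(-245559) = -119500*(-1/245559) = 119500/245559 ≈ 0.48664)
N(-8*4) + Q = (-8*4)**2 + 119500/245559 = (-32)**2 + 119500/245559 = 1024 + 119500/245559 = 251571916/245559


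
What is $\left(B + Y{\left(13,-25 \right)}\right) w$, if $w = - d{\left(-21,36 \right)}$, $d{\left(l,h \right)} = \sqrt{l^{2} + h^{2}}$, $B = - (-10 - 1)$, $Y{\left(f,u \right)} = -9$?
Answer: $- 6 \sqrt{193} \approx -83.355$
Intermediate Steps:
$B = 11$ ($B = \left(-1\right) \left(-11\right) = 11$)
$d{\left(l,h \right)} = \sqrt{h^{2} + l^{2}}$
$w = - 3 \sqrt{193}$ ($w = - \sqrt{36^{2} + \left(-21\right)^{2}} = - \sqrt{1296 + 441} = - \sqrt{1737} = - 3 \sqrt{193} \approx -41.677$)
$\left(B + Y{\left(13,-25 \right)}\right) w = \left(11 - 9\right) \left(- 3 \sqrt{193}\right) = 2 \left(- 3 \sqrt{193}\right) = - 6 \sqrt{193}$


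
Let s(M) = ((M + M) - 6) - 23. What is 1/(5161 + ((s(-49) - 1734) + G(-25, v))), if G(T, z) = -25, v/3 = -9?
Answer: 1/3275 ≈ 0.00030534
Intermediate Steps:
v = -27 (v = 3*(-9) = -27)
s(M) = -29 + 2*M (s(M) = (2*M - 6) - 23 = (-6 + 2*M) - 23 = -29 + 2*M)
1/(5161 + ((s(-49) - 1734) + G(-25, v))) = 1/(5161 + (((-29 + 2*(-49)) - 1734) - 25)) = 1/(5161 + (((-29 - 98) - 1734) - 25)) = 1/(5161 + ((-127 - 1734) - 25)) = 1/(5161 + (-1861 - 25)) = 1/(5161 - 1886) = 1/3275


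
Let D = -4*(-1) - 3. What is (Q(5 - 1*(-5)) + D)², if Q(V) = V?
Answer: 121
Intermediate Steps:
D = 1 (D = 4 - 3 = 1)
(Q(5 - 1*(-5)) + D)² = ((5 - 1*(-5)) + 1)² = ((5 + 5) + 1)² = (10 + 1)² = 11² = 121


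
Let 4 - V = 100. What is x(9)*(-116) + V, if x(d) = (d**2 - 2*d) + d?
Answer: -8448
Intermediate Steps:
V = -96 (V = 4 - 1*100 = 4 - 100 = -96)
x(d) = d**2 - d
x(9)*(-116) + V = (9*(-1 + 9))*(-116) - 96 = (9*8)*(-116) - 96 = 72*(-116) - 96 = -8352 - 96 = -8448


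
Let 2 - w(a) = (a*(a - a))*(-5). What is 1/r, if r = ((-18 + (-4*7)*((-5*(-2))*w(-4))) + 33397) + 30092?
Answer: 1/62911 ≈ 1.5895e-5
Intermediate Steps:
w(a) = 2 (w(a) = 2 - a*(a - a)*(-5) = 2 - a*0*(-5) = 2 - 0*(-5) = 2 - 1*0 = 2 + 0 = 2)
r = 62911 (r = ((-18 + (-4*7)*(-5*(-2)*2)) + 33397) + 30092 = ((-18 - 280*2) + 33397) + 30092 = ((-18 - 28*20) + 33397) + 30092 = ((-18 - 560) + 33397) + 30092 = (-578 + 33397) + 30092 = 32819 + 30092 = 62911)
1/r = 1/62911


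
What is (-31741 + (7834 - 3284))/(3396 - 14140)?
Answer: 27191/10744 ≈ 2.5308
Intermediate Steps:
(-31741 + (7834 - 3284))/(3396 - 14140) = (-31741 + 4550)/(-10744) = -27191*(-1/10744) = 27191/10744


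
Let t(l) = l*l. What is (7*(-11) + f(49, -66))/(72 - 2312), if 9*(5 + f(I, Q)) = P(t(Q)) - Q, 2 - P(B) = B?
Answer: 359/1440 ≈ 0.24931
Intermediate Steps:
t(l) = l²
P(B) = 2 - B
f(I, Q) = -43/9 - Q/9 - Q²/9 (f(I, Q) = -5 + ((2 - Q²) - Q)/9 = -5 + (2 - Q - Q²)/9 = -5 + (2/9 - Q/9 - Q²/9) = -43/9 - Q/9 - Q²/9)
(7*(-11) + f(49, -66))/(72 - 2312) = (7*(-11) + (-43/9 - ⅑*(-66) - ⅑*(-66)²))/(72 - 2312) = (-77 + (-43/9 + 22/3 - ⅑*4356))/(-2240) = (-77 + (-43/9 + 22/3 - 484))*(-1/2240) = (-77 - 4333/9)*(-1/2240) = -5026/9*(-1/2240) = 359/1440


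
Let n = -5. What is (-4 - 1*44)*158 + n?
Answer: -7589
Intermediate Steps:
(-4 - 1*44)*158 + n = (-4 - 1*44)*158 - 5 = (-4 - 44)*158 - 5 = -48*158 - 5 = -7584 - 5 = -7589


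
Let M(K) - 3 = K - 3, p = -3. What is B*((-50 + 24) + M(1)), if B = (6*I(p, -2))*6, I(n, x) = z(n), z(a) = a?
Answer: 2700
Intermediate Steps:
I(n, x) = n
M(K) = K (M(K) = 3 + (K - 3) = 3 + (-3 + K) = K)
B = -108 (B = (6*(-3))*6 = -18*6 = -108)
B*((-50 + 24) + M(1)) = -108*((-50 + 24) + 1) = -108*(-26 + 1) = -108*(-25) = 2700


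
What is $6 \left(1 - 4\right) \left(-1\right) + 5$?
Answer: $23$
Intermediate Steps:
$6 \left(1 - 4\right) \left(-1\right) + 5 = 6 \left(\left(-3\right) \left(-1\right)\right) + 5 = 6 \cdot 3 + 5 = 18 + 5 = 23$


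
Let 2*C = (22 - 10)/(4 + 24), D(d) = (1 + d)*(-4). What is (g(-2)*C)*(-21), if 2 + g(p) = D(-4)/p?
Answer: 36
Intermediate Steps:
D(d) = -4 - 4*d
g(p) = -2 + 12/p (g(p) = -2 + (-4 - 4*(-4))/p = -2 + (-4 + 16)/p = -2 + 12/p)
C = 3/14 (C = ((22 - 10)/(4 + 24))/2 = (12/28)/2 = (12*(1/28))/2 = (1/2)*(3/7) = 3/14 ≈ 0.21429)
(g(-2)*C)*(-21) = ((-2 + 12/(-2))*(3/14))*(-21) = ((-2 + 12*(-1/2))*(3/14))*(-21) = ((-2 - 6)*(3/14))*(-21) = -8*3/14*(-21) = -12/7*(-21) = 36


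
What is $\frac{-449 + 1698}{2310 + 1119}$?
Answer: $\frac{1249}{3429} \approx 0.36425$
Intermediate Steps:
$\frac{-449 + 1698}{2310 + 1119} = \frac{1249}{3429}$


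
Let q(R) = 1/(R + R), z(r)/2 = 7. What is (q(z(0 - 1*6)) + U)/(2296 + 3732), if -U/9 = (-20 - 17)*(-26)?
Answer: -242423/168784 ≈ -1.4363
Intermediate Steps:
z(r) = 14 (z(r) = 2*7 = 14)
U = -8658 (U = -9*(-20 - 17)*(-26) = -(-333)*(-26) = -9*962 = -8658)
q(R) = 1/(2*R)
(q(z(0 - 1*6)) + U)/(2296 + 3732) = ((½)/14 - 8658)/(2296 + 3732) = ((½)*(1/14) - 8658)/6028 = (1/28 - 8658)*(1/6028) = -242423/28*1/6028 = -242423/168784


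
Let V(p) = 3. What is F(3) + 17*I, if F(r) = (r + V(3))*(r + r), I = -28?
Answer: -440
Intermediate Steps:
F(r) = 2*r*(3 + r) (F(r) = (r + 3)*(r + r) = (3 + r)*(2*r) = 2*r*(3 + r))
F(3) + 17*I = 2*3*(3 + 3) + 17*(-28) = 2*3*6 - 476 = 36 - 476 = -440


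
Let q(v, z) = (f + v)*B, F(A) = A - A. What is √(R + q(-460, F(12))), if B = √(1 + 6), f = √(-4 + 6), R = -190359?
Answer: I*√(190359 + √7*(460 - √2)) ≈ 437.69*I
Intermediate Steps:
F(A) = 0
f = √2 ≈ 1.4142
B = √7 ≈ 2.6458
q(v, z) = √7*(v + √2) (q(v, z) = (√2 + v)*√7 = (v + √2)*√7 = √7*(v + √2))
√(R + q(-460, F(12))) = √(-190359 + √7*(-460 + √2))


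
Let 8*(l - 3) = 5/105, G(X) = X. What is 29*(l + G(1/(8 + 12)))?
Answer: 74443/840 ≈ 88.623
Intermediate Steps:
l = 505/168 (l = 3 + (5/105)/8 = 3 + (5*(1/105))/8 = 3 + (⅛)*(1/21) = 3 + 1/168 = 505/168 ≈ 3.0060)
29*(l + G(1/(8 + 12))) = 29*(505/168 + 1/(8 + 12)) = 29*(505/168 + 1/20) = 29*(2567/840) = 74443/840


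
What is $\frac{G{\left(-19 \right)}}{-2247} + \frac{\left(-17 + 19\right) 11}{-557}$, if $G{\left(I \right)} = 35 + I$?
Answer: $- \frac{58346}{1251579} \approx -0.046618$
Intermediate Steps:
$\frac{G{\left(-19 \right)}}{-2247} + \frac{\left(-17 + 19\right) 11}{-557} = \frac{35 - 19}{-2247} + \frac{\left(-17 + 19\right) 11}{-557} = 16 \left(- \frac{1}{2247}\right) + 2 \cdot 11 \left(- \frac{1}{557}\right) = - \frac{16}{2247} + 22 \left(- \frac{1}{557}\right) = - \frac{16}{2247} - \frac{22}{557} = - \frac{58346}{1251579}$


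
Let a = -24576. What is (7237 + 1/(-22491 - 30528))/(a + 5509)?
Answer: -383698502/1010913273 ≈ -0.37956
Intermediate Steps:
(7237 + 1/(-22491 - 30528))/(a + 5509) = (7237 + 1/(-22491 - 30528))/(-24576 + 5509) = (7237 + 1/(-53019))/(-19067) = (7237 - 1/53019)*(-1/19067) = (383698502/53019)*(-1/19067) = -383698502/1010913273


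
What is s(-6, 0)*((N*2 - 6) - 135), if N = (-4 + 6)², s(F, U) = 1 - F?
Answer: -931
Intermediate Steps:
N = 4 (N = 2² = 4)
s(-6, 0)*((N*2 - 6) - 135) = (1 - 1*(-6))*((4*2 - 6) - 135) = (1 + 6)*((8 - 6) - 135) = 7*(2 - 135) = 7*(-133) = -931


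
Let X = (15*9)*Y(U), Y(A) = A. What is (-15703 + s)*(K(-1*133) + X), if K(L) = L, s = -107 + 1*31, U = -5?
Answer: 12749432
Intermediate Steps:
s = -76 (s = -107 + 31 = -76)
X = -675 (X = (15*9)*(-5) = 135*(-5) = -675)
(-15703 + s)*(K(-1*133) + X) = (-15703 - 76)*(-1*133 - 675) = -15779*(-133 - 675) = -15779*(-808) = 12749432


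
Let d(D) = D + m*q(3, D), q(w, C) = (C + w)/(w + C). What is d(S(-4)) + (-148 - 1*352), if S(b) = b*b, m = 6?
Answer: -478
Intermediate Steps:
q(w, C) = 1 (q(w, C) = (C + w)/(C + w) = 1)
S(b) = b²
d(D) = 6 + D (d(D) = D + 6*1 = D + 6 = 6 + D)
d(S(-4)) + (-148 - 1*352) = (6 + (-4)²) + (-148 - 1*352) = (6 + 16) + (-148 - 352) = 22 - 500 = -478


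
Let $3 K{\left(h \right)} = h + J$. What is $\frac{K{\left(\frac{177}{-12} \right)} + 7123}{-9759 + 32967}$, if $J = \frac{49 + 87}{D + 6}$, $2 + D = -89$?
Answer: $\frac{142351}{464160} \approx 0.30668$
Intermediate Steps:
$D = -91$ ($D = -2 - 89 = -91$)
$J = - \frac{8}{5}$ ($J = \frac{49 + 87}{-91 + 6} = \frac{136}{-85} = 136 \left(- \frac{1}{85}\right) = - \frac{8}{5} \approx -1.6$)
$K{\left(h \right)} = - \frac{8}{15} + \frac{h}{3}$ ($K{\left(h \right)} = \frac{h - \frac{8}{5}}{3} = \frac{- \frac{8}{5} + h}{3} = - \frac{8}{15} + \frac{h}{3}$)
$\frac{K{\left(\frac{177}{-12} \right)} + 7123}{-9759 + 32967} = \frac{\left(- \frac{8}{15} + \frac{177 \frac{1}{-12}}{3}\right) + 7123}{-9759 + 32967} = \frac{\left(- \frac{8}{15} + \frac{177 \left(- \frac{1}{12}\right)}{3}\right) + 7123}{23208} = \left(\left(- \frac{8}{15} + \frac{1}{3} \left(- \frac{59}{4}\right)\right) + 7123\right) \frac{1}{23208} = \left(\left(- \frac{8}{15} - \frac{59}{12}\right) + 7123\right) \frac{1}{23208} = \left(- \frac{109}{20} + 7123\right) \frac{1}{23208} = \frac{142351}{20} \cdot \frac{1}{23208} = \frac{142351}{464160}$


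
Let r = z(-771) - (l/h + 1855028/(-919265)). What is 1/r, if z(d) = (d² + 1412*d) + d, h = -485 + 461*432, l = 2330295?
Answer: -182627619755/90399158107354909 ≈ -2.0202e-6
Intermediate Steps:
h = 198667 (h = -485 + 199152 = 198667)
z(d) = d² + 1413*d
r = -90399158107354909/182627619755 (r = -771*(1413 - 771) - (2330295/198667 + 1855028/(-919265)) = -771*642 - (2330295*(1/198667) + 1855028*(-1/919265)) = -494982 - (2330295/198667 - 1855028/919265) = -494982 - 1*1773625785499/182627619755 = -494982 - 1773625785499/182627619755 = -90399158107354909/182627619755 ≈ -4.9499e+5)
1/r = 1/(-90399158107354909/182627619755) = -182627619755/90399158107354909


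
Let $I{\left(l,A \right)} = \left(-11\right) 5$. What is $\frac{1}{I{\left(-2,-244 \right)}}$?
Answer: $- \frac{1}{55} \approx -0.018182$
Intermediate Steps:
$I{\left(l,A \right)} = -55$
$\frac{1}{I{\left(-2,-244 \right)}} = \frac{1}{-55} = - \frac{1}{55}$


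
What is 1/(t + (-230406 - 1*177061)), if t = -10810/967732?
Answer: -483866/197159432827 ≈ -2.4542e-6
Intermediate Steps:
t = -5405/483866 (t = -10810*1/967732 = -5405/483866 ≈ -0.011170)
1/(t + (-230406 - 1*177061)) = 1/(-5405/483866 + (-230406 - 1*177061)) = 1/(-5405/483866 + (-230406 - 177061)) = 1/(-5405/483866 - 407467) = 1/(-197159432827/483866) = -483866/197159432827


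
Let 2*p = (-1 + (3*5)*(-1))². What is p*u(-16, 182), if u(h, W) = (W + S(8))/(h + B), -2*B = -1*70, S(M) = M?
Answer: 1280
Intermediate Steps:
p = 128 (p = (-1 + (3*5)*(-1))²/2 = (-1 + 15*(-1))²/2 = (-1 - 15)²/2 = (½)*(-16)² = (½)*256 = 128)
B = 35 (B = -(-1)*70/2 = -½*(-70) = 35)
u(h, W) = (8 + W)/(35 + h) (u(h, W) = (W + 8)/(h + 35) = (8 + W)/(35 + h))
p*u(-16, 182) = 128*((8 + 182)/(35 - 16)) = 128*(190/19) = 128*((1/19)*190) = 128*10 = 1280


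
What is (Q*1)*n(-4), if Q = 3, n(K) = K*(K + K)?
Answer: 96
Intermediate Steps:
n(K) = 2*K² (n(K) = K*(2*K) = 2*K²)
(Q*1)*n(-4) = (3*1)*(2*(-4)²) = 3*(2*16) = 3*32 = 96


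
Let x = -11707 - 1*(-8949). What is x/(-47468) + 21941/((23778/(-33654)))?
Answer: -2920868350669/94057842 ≈ -31054.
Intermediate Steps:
x = -2758 (x = -11707 + 8949 = -2758)
x/(-47468) + 21941/((23778/(-33654))) = -2758/(-47468) + 21941/((23778/(-33654))) = -2758*(-1/47468) + 21941/((23778*(-1/33654))) = 1379/23734 + 21941/(-3963/5609) = 1379/23734 + 21941*(-5609/3963) = 1379/23734 - 123067069/3963 = -2920868350669/94057842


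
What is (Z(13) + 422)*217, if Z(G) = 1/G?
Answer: 1190679/13 ≈ 91591.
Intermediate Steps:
(Z(13) + 422)*217 = (1/13 + 422)*217 = (5487/13)*217 = 1190679/13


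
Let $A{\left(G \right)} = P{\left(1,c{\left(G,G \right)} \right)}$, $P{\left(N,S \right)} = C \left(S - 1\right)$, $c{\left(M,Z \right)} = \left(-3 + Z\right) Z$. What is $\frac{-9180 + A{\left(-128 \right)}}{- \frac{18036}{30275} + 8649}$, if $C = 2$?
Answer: $\frac{81924150}{29092271} \approx 2.816$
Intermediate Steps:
$c{\left(M,Z \right)} = Z \left(-3 + Z\right)$
$P{\left(N,S \right)} = -2 + 2 S$ ($P{\left(N,S \right)} = 2 \left(S - 1\right) = 2 \left(-1 + S\right) = -2 + 2 S$)
$A{\left(G \right)} = -2 + 2 G \left(-3 + G\right)$
$\frac{-9180 + A{\left(-128 \right)}}{- \frac{18036}{30275} + 8649} = \frac{-9180 - \left(2 + 256 \left(-3 - 128\right)\right)}{- \frac{18036}{30275} + 8649} = \frac{-9180 - \left(2 + 256 \left(-131\right)\right)}{\left(-18036\right) \frac{1}{30275} + 8649} = \frac{-9180 + \left(-2 + 33536\right)}{- \frac{18036}{30275} + 8649} = \frac{-9180 + 33534}{\frac{261830439}{30275}} = 24354 \cdot \frac{30275}{261830439} = \frac{81924150}{29092271}$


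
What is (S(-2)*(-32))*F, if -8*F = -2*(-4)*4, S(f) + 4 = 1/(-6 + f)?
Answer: -528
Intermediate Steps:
S(f) = -4 + 1/(-6 + f)
F = -4 (F = -(-2*(-4))*4/8 = -4 ≈ -4.0000)
(S(-2)*(-32))*F = (((25 - 4*(-2))/(-6 - 2))*(-32))*(-4) = (((25 + 8)/(-8))*(-32))*(-4) = (-⅛*33*(-32))*(-4) = -33/8*(-32)*(-4) = 132*(-4) = -528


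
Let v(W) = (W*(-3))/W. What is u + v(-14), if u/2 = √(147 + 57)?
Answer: -3 + 4*√51 ≈ 25.566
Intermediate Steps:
u = 4*√51 (u = 2*√(147 + 57) = 2*√204 = 2*(2*√51) = 4*√51 ≈ 28.566)
v(W) = -3 (v(W) = (-3*W)/W = -3)
u + v(-14) = 4*√51 - 3 = -3 + 4*√51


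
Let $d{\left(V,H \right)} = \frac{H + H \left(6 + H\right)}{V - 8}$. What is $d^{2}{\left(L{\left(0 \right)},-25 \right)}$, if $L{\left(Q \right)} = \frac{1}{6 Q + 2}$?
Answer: $3600$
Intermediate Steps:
$L{\left(Q \right)} = \frac{1}{2 + 6 Q}$
$d{\left(V,H \right)} = \frac{H + H \left(6 + H\right)}{-8 + V}$
$d^{2}{\left(L{\left(0 \right)},-25 \right)} = \left(- \frac{25 \left(7 - 25\right)}{-8 + \frac{1}{2 \left(1 + 3 \cdot 0\right)}}\right)^{2} = \left(\left(-25\right) \frac{1}{-8 + \frac{1}{2 \left(1 + 0\right)}} \left(-18\right)\right)^{2} = \left(\left(-25\right) \frac{1}{-8 + \frac{1}{2 \cdot 1}} \left(-18\right)\right)^{2} = \left(\left(-25\right) \frac{1}{-8 + \frac{1}{2} \cdot 1} \left(-18\right)\right)^{2} = \left(\left(-25\right) \frac{1}{-8 + \frac{1}{2}} \left(-18\right)\right)^{2} = \left(\left(-25\right) \frac{1}{- \frac{15}{2}} \left(-18\right)\right)^{2} = \left(\left(-25\right) \left(- \frac{2}{15}\right) \left(-18\right)\right)^{2} = \left(-60\right)^{2} = 3600$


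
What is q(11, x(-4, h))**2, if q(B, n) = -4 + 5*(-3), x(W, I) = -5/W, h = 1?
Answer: 361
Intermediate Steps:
q(B, n) = -19 (q(B, n) = -4 - 15 = -19)
q(11, x(-4, h))**2 = (-19)**2 = 361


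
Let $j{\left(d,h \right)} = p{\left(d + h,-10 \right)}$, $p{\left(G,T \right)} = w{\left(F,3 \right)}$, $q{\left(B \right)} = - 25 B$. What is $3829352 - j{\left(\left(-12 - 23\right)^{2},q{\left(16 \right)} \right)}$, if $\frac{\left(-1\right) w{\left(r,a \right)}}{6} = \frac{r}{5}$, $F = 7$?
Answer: $\frac{19146802}{5} \approx 3.8294 \cdot 10^{6}$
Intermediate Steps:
$w{\left(r,a \right)} = - \frac{6 r}{5}$ ($w{\left(r,a \right)} = - 6 \frac{r}{5} = - \frac{6 r}{5}$)
$p{\left(G,T \right)} = - \frac{42}{5}$ ($p{\left(G,T \right)} = \left(- \frac{6}{5}\right) 7 = - \frac{42}{5}$)
$j{\left(d,h \right)} = - \frac{42}{5}$
$3829352 - j{\left(\left(-12 - 23\right)^{2},q{\left(16 \right)} \right)} = 3829352 - - \frac{42}{5} = 3829352 + \frac{42}{5} = \frac{19146802}{5}$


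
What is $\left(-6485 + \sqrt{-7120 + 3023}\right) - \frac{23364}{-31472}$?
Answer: $- \frac{51018139}{7868} + i \sqrt{4097} \approx -6484.3 + 64.008 i$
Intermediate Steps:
$\left(-6485 + \sqrt{-7120 + 3023}\right) - \frac{23364}{-31472} = \left(-6485 + \sqrt{-4097}\right) - - \frac{5841}{7868} = \left(-6485 + i \sqrt{4097}\right) + \frac{5841}{7868} = - \frac{51018139}{7868} + i \sqrt{4097}$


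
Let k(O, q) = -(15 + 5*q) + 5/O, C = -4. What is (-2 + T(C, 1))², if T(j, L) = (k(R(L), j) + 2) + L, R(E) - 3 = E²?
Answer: 841/16 ≈ 52.563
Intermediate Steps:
R(E) = 3 + E²
k(O, q) = -15 - 5*q + 5/O (k(O, q) = -5*(3 + q) + 5/O = (-15 - 5*q) + 5/O = -15 - 5*q + 5/O)
T(j, L) = -13 + L - 5*j + 5/(3 + L²) (T(j, L) = ((-15 - 5*j + 5/(3 + L²)) + 2) + L = (-13 - 5*j + 5/(3 + L²)) + L = -13 + L - 5*j + 5/(3 + L²))
(-2 + T(C, 1))² = (-2 + (5 + (3 + 1²)*(-13 + 1 - 5*(-4)))/(3 + 1²))² = (-2 + (5 + (3 + 1)*(-13 + 1 + 20))/(3 + 1))² = (-2 + (5 + 4*8)/4)² = (-2 + (5 + 32)/4)² = (-2 + (¼)*37)² = (-2 + 37/4)² = (29/4)² = 841/16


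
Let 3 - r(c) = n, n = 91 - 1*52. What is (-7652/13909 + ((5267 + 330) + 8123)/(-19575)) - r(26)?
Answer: 1892210584/54453735 ≈ 34.749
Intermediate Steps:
n = 39 (n = 91 - 52 = 39)
r(c) = -36 (r(c) = 3 - 1*39 = 3 - 39 = -36)
(-7652/13909 + ((5267 + 330) + 8123)/(-19575)) - r(26) = (-7652/13909 + ((5267 + 330) + 8123)/(-19575)) - 1*(-36) = (-7652*1/13909 + (5597 + 8123)*(-1/19575)) + 36 = (-7652/13909 + 13720*(-1/19575)) + 36 = (-7652/13909 - 2744/3915) + 36 = -68123876/54453735 + 36 = 1892210584/54453735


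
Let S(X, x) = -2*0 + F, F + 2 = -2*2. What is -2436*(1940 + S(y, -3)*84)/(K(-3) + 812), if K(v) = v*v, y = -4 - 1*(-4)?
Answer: -3498096/821 ≈ -4260.8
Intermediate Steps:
F = -6 (F = -2 - 2*2 = -2 - 4 = -6)
y = 0 (y = -4 + 4 = 0)
S(X, x) = -6 (S(X, x) = -2*0 - 6 = 0 - 6 = -6)
K(v) = v²
-2436*(1940 + S(y, -3)*84)/(K(-3) + 812) = -2436*(1940 - 6*84)/((-3)² + 812) = -2436*(1940 - 504)/(9 + 812) = -3498096/821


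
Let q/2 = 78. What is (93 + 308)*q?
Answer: 62556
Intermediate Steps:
q = 156 (q = 2*78 = 156)
(93 + 308)*q = (93 + 308)*156 = 401*156 = 62556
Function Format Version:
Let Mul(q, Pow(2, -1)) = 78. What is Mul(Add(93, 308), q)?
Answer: 62556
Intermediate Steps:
q = 156 (q = Mul(2, 78) = 156)
Mul(Add(93, 308), q) = Mul(Add(93, 308), 156) = Mul(401, 156) = 62556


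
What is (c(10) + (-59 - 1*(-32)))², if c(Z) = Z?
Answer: 289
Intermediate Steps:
(c(10) + (-59 - 1*(-32)))² = (10 + (-59 - 1*(-32)))² = (10 + (-59 + 32))² = (10 - 27)² = (-17)² = 289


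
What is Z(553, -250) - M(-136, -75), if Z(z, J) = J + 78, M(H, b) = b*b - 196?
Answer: -5601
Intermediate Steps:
M(H, b) = -196 + b² (M(H, b) = b² - 196 = -196 + b²)
Z(z, J) = 78 + J
Z(553, -250) - M(-136, -75) = (78 - 250) - (-196 + (-75)²) = -172 - (-196 + 5625) = -172 - 1*5429 = -172 - 5429 = -5601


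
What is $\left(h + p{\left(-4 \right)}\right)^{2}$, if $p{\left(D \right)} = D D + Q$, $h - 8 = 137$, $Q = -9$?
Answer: $23104$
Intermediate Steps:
$h = 145$ ($h = 8 + 137 = 145$)
$p{\left(D \right)} = -9 + D^{2}$ ($p{\left(D \right)} = D D - 9 = D^{2} - 9 = -9 + D^{2}$)
$\left(h + p{\left(-4 \right)}\right)^{2} = \left(145 - \left(9 - \left(-4\right)^{2}\right)\right)^{2} = \left(145 + \left(-9 + 16\right)\right)^{2} = \left(145 + 7\right)^{2} = 152^{2} = 23104$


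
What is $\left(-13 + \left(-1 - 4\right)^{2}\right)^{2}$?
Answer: $144$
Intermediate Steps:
$\left(-13 + \left(-1 - 4\right)^{2}\right)^{2} = \left(-13 + \left(-5\right)^{2}\right)^{2} = \left(-13 + 25\right)^{2} = 12^{2} = 144$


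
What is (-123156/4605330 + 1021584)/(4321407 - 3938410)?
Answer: 784121886594/293971262335 ≈ 2.6673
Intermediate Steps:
(-123156/4605330 + 1021584)/(4321407 - 3938410) = (-123156*1/4605330 + 1021584)/382997 = (-20526/767555 + 1021584)*(1/382997) = (784121886594/767555)*(1/382997) = 784121886594/293971262335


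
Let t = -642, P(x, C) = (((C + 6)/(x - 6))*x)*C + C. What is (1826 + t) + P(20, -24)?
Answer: 12440/7 ≈ 1777.1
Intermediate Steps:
P(x, C) = C + C*x*(6 + C)/(-6 + x) (P(x, C) = (((6 + C)/(-6 + x))*x)*C + C = (x*(6 + C)/(-6 + x))*C + C = C*x*(6 + C)/(-6 + x) + C = C + C*x*(6 + C)/(-6 + x))
(1826 + t) + P(20, -24) = (1826 - 642) - 24*(-6 + 7*20 - 24*20)/(-6 + 20) = 1184 - 24*(-6 + 140 - 480)/14 = 1184 - 24*1/14*(-346) = 1184 + 4152/7 = 12440/7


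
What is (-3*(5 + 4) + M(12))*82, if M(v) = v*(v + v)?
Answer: 21402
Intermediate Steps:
M(v) = 2*v**2 (M(v) = v*(2*v) = 2*v**2)
(-3*(5 + 4) + M(12))*82 = (-3*(5 + 4) + 2*12**2)*82 = (-3*9 + 2*144)*82 = (-27 + 288)*82 = 261*82 = 21402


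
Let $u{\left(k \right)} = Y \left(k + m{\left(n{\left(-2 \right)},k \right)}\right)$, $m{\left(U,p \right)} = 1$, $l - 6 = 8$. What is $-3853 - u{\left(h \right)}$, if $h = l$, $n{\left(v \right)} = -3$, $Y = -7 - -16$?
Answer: $-3988$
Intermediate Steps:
$Y = 9$ ($Y = -7 + 16 = 9$)
$l = 14$ ($l = 6 + 8 = 14$)
$h = 14$
$u{\left(k \right)} = 9 + 9 k$ ($u{\left(k \right)} = 9 \left(k + 1\right) = 9 \left(1 + k\right) = 9 + 9 k$)
$-3853 - u{\left(h \right)} = -3853 - \left(9 + 9 \cdot 14\right) = -3853 - \left(9 + 126\right) = -3853 - 135 = -3988$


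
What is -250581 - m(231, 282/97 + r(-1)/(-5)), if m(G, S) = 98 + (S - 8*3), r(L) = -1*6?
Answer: -121569667/485 ≈ -2.5066e+5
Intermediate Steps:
r(L) = -6
m(G, S) = 74 + S (m(G, S) = 98 + (S - 24) = 98 + (-24 + S) = 74 + S)
-250581 - m(231, 282/97 + r(-1)/(-5)) = -250581 - (74 + (282/97 - 6/(-5))) = -250581 - (74 + (282*(1/97) - 6*(-⅕))) = -250581 - (74 + (282/97 + 6/5)) = -250581 - (74 + 1992/485) = -250581 - 1*37882/485 = -250581 - 37882/485 = -121569667/485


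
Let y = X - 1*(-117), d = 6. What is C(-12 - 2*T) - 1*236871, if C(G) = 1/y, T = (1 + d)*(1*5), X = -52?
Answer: -15396614/65 ≈ -2.3687e+5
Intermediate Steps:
y = 65 (y = -52 - 1*(-117) = -52 + 117 = 65)
T = 35 (T = (1 + 6)*(1*5) = 7*5 = 35)
C(G) = 1/65
C(-12 - 2*T) - 1*236871 = 1/65 - 1*236871 = 1/65 - 236871 = -15396614/65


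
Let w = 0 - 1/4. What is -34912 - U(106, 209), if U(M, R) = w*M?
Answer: -69771/2 ≈ -34886.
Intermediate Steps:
w = -1/4 (w = 0 - 1*1/4 = 0 - 1/4 = -1/4 ≈ -0.25000)
U(M, R) = -M/4
-34912 - U(106, 209) = -34912 - (-1)*106/4 = -34912 - 1*(-53/2) = -34912 + 53/2 = -69771/2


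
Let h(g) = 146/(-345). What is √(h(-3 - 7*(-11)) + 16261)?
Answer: √1935415155/345 ≈ 127.52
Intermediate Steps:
h(g) = -146/345 (h(g) = 146*(-1/345) = -146/345)
√(h(-3 - 7*(-11)) + 16261) = √(-146/345 + 16261) = √(5609899/345) = √1935415155/345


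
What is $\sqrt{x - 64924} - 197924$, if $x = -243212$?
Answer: $-197924 + 2 i \sqrt{77034} \approx -1.9792 \cdot 10^{5} + 555.1 i$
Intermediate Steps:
$\sqrt{x - 64924} - 197924 = \sqrt{-243212 - 64924} - 197924 = \sqrt{-308136} - 197924 = 2 i \sqrt{77034} - 197924 = -197924 + 2 i \sqrt{77034}$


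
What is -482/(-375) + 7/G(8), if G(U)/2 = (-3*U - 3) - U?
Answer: 889/750 ≈ 1.1853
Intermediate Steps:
G(U) = -6 - 8*U (G(U) = 2*((-3*U - 3) - U) = 2*((-3 - 3*U) - U) = 2*(-3 - 4*U) = -6 - 8*U)
-482/(-375) + 7/G(8) = -482/(-375) + 7/(-6 - 8*8) = -482*(-1/375) + 7/(-6 - 64) = 482/375 + 7/(-70) = 482/375 + 7*(-1/70) = 482/375 - ⅒ = 889/750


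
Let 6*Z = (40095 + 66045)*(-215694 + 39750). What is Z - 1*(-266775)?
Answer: -3112182585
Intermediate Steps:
Z = -3112449360 (Z = ((40095 + 66045)*(-215694 + 39750))/6 = (106140*(-175944))/6 = (⅙)*(-18674696160) = -3112449360)
Z - 1*(-266775) = -3112449360 - 1*(-266775) = -3112449360 + 266775 = -3112182585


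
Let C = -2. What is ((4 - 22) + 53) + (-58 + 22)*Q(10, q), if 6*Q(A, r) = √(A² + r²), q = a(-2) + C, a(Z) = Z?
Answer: 35 - 12*√29 ≈ -29.622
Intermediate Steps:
q = -4 (q = -2 - 2 = -4)
Q(A, r) = √(A² + r²)/6
((4 - 22) + 53) + (-58 + 22)*Q(10, q) = ((4 - 22) + 53) + (-58 + 22)*(√(10² + (-4)²)/6) = (-18 + 53) - 6*√(100 + 16) = 35 - 6*√116 = 35 - 6*2*√29 = 35 - 12*√29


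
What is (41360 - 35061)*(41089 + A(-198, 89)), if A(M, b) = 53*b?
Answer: 288531994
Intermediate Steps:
(41360 - 35061)*(41089 + A(-198, 89)) = (41360 - 35061)*(41089 + 53*89) = 6299*(41089 + 4717) = 6299*45806 = 288531994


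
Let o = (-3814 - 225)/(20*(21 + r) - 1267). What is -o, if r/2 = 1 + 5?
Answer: -4039/607 ≈ -6.6540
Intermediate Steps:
r = 12 (r = 2*(1 + 5) = 2*6 = 12)
o = 4039/607 (o = (-3814 - 225)/(20*(21 + 12) - 1267) = -4039/(20*33 - 1267) = -4039/(660 - 1267) = -4039/(-607) = -4039*(-1/607) = 4039/607 ≈ 6.6540)
-o = -1*4039/607 = -4039/607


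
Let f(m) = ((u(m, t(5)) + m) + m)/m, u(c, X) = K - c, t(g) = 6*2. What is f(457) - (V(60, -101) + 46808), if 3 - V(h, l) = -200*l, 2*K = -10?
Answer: -12160775/457 ≈ -26610.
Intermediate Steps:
t(g) = 12
K = -5 (K = (½)*(-10) = -5)
u(c, X) = -5 - c
f(m) = (-5 + m)/m (f(m) = (((-5 - m) + m) + m)/m = (-5 + m)/m)
V(h, l) = 3 + 200*l (V(h, l) = 3 - (-200)*l = 3 + 200*l)
f(457) - (V(60, -101) + 46808) = (-5 + 457)/457 - ((3 + 200*(-101)) + 46808) = (1/457)*452 - ((3 - 20200) + 46808) = 452/457 - (-20197 + 46808) = 452/457 - 1*26611 = 452/457 - 26611 = -12160775/457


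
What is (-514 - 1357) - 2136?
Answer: -4007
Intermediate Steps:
(-514 - 1357) - 2136 = -1871 - 2136 = -4007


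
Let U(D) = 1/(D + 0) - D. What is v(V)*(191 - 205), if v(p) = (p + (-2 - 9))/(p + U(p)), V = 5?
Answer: 420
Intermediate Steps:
U(D) = 1/D - D
v(p) = p*(-11 + p) (v(p) = (p + (-2 - 9))/(p + (1/p - p)) = (p - 11)/(1/p) = (-11 + p)*p = p*(-11 + p))
v(V)*(191 - 205) = (5*(-11 + 5))*(191 - 205) = (5*(-6))*(-14) = -30*(-14) = 420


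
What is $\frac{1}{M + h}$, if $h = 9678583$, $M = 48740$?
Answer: $\frac{1}{9727323} \approx 1.028 \cdot 10^{-7}$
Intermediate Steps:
$\frac{1}{M + h} = \frac{1}{48740 + 9678583} = \frac{1}{9727323}$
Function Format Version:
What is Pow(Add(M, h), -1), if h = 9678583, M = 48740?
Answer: Rational(1, 9727323) ≈ 1.0280e-7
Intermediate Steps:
Pow(Add(M, h), -1) = Pow(Add(48740, 9678583), -1) = Pow(9727323, -1) = Rational(1, 9727323)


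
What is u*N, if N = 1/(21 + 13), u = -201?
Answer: -201/34 ≈ -5.9118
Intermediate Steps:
N = 1/34 ≈ 0.029412
u*N = -201*1/34 = -201/34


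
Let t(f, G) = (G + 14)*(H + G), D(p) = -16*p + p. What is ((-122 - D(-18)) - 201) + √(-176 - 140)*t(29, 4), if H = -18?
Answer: -593 - 504*I*√79 ≈ -593.0 - 4479.6*I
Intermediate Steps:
D(p) = -15*p
t(f, G) = (-18 + G)*(14 + G) (t(f, G) = (G + 14)*(-18 + G) = (14 + G)*(-18 + G) = (-18 + G)*(14 + G))
((-122 - D(-18)) - 201) + √(-176 - 140)*t(29, 4) = ((-122 - (-15)*(-18)) - 201) + √(-176 - 140)*(-252 + 4² - 4*4) = ((-122 - 1*270) - 201) + √(-316)*(-252 + 16 - 16) = ((-122 - 270) - 201) + (2*I*√79)*(-252) = (-392 - 201) - 504*I*√79 = -593 - 504*I*√79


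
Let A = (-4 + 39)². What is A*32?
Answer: 39200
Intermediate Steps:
A = 1225 (A = 35² = 1225)
A*32 = 1225*32 = 39200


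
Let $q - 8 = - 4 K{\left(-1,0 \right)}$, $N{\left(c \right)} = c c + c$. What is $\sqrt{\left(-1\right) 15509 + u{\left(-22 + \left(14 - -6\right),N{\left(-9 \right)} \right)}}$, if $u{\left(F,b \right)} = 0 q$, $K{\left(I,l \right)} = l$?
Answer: $i \sqrt{15509} \approx 124.54 i$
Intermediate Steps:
$N{\left(c \right)} = c + c^{2}$ ($N{\left(c \right)} = c^{2} + c = c + c^{2}$)
$q = 8$ ($q = 8 - 0 = 8 + 0 = 8$)
$u{\left(F,b \right)} = 0$ ($u{\left(F,b \right)} = 0 \cdot 8 = 0$)
$\sqrt{\left(-1\right) 15509 + u{\left(-22 + \left(14 - -6\right),N{\left(-9 \right)} \right)}} = \sqrt{\left(-1\right) 15509 + 0} = \sqrt{-15509 + 0} = \sqrt{-15509} = i \sqrt{15509}$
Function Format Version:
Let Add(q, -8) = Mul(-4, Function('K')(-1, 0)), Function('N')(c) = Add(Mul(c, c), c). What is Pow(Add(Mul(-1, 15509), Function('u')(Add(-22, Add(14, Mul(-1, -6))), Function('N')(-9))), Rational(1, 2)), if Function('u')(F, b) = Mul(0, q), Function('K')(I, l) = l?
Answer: Mul(I, Pow(15509, Rational(1, 2))) ≈ Mul(124.54, I)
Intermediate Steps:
Function('N')(c) = Add(c, Pow(c, 2)) (Function('N')(c) = Add(Pow(c, 2), c) = Add(c, Pow(c, 2)))
q = 8 (q = Add(8, Mul(-4, 0)) = Add(8, 0) = 8)
Function('u')(F, b) = 0 (Function('u')(F, b) = Mul(0, 8) = 0)
Pow(Add(Mul(-1, 15509), Function('u')(Add(-22, Add(14, Mul(-1, -6))), Function('N')(-9))), Rational(1, 2)) = Pow(Add(Mul(-1, 15509), 0), Rational(1, 2)) = Pow(Add(-15509, 0), Rational(1, 2)) = Pow(-15509, Rational(1, 2)) = Mul(I, Pow(15509, Rational(1, 2)))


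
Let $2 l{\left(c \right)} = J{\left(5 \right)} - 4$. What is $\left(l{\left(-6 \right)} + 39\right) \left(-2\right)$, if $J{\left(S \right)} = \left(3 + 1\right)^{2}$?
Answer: $-90$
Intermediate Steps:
$J{\left(S \right)} = 16$ ($J{\left(S \right)} = 4^{2} = 16$)
$l{\left(c \right)} = 6$ ($l{\left(c \right)} = \frac{16 - 4}{2} = \frac{1}{2} \cdot 12 = 6$)
$\left(l{\left(-6 \right)} + 39\right) \left(-2\right) = \left(6 + 39\right) \left(-2\right) = 45 \left(-2\right) = -90$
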